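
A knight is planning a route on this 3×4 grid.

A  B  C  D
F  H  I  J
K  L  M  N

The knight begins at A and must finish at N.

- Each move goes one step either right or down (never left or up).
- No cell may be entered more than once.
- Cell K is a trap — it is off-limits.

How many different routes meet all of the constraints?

A right/down-only route from A to N makes exactly 2 down-moves and 3 right-moves in some order.
With no other constraints that would be C(5,2) = 10 routes.
Subtract routes through each blocked cell (inclusion–exclusion for overlaps): − through K: 1 → 9.
That gives 9 routes.

9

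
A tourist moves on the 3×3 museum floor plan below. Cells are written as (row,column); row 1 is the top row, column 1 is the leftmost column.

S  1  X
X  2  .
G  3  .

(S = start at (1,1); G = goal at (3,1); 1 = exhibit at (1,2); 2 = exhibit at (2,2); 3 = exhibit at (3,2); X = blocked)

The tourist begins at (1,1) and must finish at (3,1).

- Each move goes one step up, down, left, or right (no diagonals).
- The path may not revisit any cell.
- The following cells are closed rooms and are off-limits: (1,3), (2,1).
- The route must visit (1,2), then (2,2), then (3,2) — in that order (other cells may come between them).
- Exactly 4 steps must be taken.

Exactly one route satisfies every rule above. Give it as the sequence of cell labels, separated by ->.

The waypoints must appear in the order (1,2), (2,2), (3,2), with no cell reused.
Route from (1,1): right to (1,2), 2× down (reaching (3,2)), left to (3,1) — 4 moves in all.
Check: order respected (1 at step 1, 2 at step 2, 3 at step 3); 4 moves as required.

(1,1) -> (1,2) -> (2,2) -> (3,2) -> (3,1)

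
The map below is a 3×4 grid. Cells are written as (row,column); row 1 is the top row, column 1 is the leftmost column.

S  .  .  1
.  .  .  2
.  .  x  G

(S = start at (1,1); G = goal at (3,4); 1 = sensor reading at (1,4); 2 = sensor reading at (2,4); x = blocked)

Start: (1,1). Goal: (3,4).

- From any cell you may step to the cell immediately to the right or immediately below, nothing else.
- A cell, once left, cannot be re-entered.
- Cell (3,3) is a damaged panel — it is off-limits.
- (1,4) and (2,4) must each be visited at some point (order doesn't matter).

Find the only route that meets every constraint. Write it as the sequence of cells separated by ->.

Moves only go right or down, so the column and row indices never decrease.
Route from (1,1): 3× right (reaching (1,4)), 2× down (reaching (3,4)) — 5 moves in all.
Check: all required cells visited.

(1,1) -> (1,2) -> (1,3) -> (1,4) -> (2,4) -> (3,4)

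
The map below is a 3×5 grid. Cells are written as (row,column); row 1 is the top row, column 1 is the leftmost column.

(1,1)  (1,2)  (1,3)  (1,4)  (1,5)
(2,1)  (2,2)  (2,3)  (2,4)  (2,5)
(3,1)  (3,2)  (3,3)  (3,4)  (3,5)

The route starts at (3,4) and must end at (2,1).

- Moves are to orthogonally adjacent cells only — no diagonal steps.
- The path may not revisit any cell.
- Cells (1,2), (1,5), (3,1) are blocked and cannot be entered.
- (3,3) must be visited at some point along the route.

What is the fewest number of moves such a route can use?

Any route passes through (3,3) somewhere between (3,4) and (2,1). Summing Manhattan distances along the two legs ((3,4) → (3,3) → (2,1)) gives a lower bound of 1 + 3 = 4 moves.
A route of 4 moves achieves this: (3,4) → (3,3) → (2,3) → (2,2) → (2,1).
Since 4 matches the lower bound, it is optimal.

4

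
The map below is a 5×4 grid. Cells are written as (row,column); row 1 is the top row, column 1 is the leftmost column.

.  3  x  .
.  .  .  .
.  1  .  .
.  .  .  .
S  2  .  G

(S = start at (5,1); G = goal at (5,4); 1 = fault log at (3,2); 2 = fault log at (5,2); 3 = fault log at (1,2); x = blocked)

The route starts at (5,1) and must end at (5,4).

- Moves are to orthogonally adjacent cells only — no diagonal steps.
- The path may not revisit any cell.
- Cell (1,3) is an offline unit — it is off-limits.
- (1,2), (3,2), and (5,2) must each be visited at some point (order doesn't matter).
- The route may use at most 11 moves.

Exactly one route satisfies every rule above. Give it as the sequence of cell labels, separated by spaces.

The budget equals the shortest possible length, so every move has to be on a shortest route through the required cells.
Route from (5,1): up 4 to (1,1), right 1 to (1,2), down 4 to (5,2), right 2 to (5,4) — 11 moves in all.
Check: all required cells visited; 11 ≤ 11 moves.

(5,1) (4,1) (3,1) (2,1) (1,1) (1,2) (2,2) (3,2) (4,2) (5,2) (5,3) (5,4)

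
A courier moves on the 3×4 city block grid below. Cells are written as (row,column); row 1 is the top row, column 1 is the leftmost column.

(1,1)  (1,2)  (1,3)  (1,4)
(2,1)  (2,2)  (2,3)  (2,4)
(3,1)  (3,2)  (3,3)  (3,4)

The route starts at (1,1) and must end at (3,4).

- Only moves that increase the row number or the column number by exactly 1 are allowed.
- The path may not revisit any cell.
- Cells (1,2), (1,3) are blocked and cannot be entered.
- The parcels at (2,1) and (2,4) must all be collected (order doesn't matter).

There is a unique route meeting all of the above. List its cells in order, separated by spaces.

(1,1) (2,1) (2,2) (2,3) (2,4) (3,4)

Moves only go right or down, so the column and row indices never decrease.
Route from (1,1): down to (2,1), 3× right (reaching (2,4)), down to (3,4) — 5 moves in all.
Check: all required cells visited.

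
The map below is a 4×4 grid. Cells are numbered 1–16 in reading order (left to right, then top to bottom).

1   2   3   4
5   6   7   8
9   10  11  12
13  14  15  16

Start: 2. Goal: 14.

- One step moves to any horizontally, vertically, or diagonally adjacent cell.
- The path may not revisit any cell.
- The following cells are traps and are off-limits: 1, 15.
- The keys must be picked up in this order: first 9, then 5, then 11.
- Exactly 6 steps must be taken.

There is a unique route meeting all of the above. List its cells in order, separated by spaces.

2 6 9 5 10 11 14

The waypoints must appear in the order 9, 5, 11, with no cell reused.
Route from 2: down to 6, down-left to 9, up to 5, down-right to 10, right to 11, down-left to 14 — 6 moves in all.
Check: order respected (9 at step 2, 5 at step 3, 11 at step 5); 6 moves as required.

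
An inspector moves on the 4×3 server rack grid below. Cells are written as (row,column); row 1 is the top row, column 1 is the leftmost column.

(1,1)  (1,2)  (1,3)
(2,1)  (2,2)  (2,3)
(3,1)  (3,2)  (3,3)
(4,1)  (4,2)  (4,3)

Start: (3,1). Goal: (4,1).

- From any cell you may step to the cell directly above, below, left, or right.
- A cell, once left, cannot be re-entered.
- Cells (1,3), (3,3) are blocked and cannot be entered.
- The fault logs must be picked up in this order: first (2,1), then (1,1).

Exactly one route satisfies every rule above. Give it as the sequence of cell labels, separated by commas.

The waypoints must appear in the order (2,1), (1,1), with no cell reused.
Route from (3,1): up 2 to (1,1), right 1 to (1,2), down 3 to (4,2), left 1 to (4,1) — 7 moves in all.
Check: order respected ((2,1) at step 1, (1,1) at step 2).

(3,1), (2,1), (1,1), (1,2), (2,2), (3,2), (4,2), (4,1)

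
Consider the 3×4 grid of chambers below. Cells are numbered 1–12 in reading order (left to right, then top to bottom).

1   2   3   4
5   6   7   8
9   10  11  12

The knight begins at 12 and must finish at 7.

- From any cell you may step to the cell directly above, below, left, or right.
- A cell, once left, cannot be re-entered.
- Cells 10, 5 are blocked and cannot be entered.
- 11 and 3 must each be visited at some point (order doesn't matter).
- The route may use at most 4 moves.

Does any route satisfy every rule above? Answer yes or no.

Exhausting the options from 12, every branch either dead-ends against blocked cells, would have to re-enter a cell already used, runs past the 4-move limit, or reaches the goal with a constraint still unmet.

no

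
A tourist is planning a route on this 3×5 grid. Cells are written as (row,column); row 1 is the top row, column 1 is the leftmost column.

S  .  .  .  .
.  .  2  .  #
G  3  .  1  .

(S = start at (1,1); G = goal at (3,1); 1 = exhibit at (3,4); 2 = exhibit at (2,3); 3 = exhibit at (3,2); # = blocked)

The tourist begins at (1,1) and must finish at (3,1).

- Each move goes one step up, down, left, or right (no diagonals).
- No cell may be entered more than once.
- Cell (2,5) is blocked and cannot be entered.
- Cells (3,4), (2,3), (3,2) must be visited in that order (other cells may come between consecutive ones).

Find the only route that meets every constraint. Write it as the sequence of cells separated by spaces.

(1,1) (1,2) (1,3) (1,4) (2,4) (3,4) (3,3) (2,3) (2,2) (3,2) (3,1)

The waypoints must appear in the order (3,4), (2,3), (3,2), with no cell reused.
Route from (1,1): right 3 to (1,4), down 2 to (3,4), left 1 to (3,3), up 1 to (2,3), left 1 to (2,2), down 1 to (3,2), left 1 to (3,1) — 10 moves in all.
Check: order respected (1 at step 5, 2 at step 7, 3 at step 9).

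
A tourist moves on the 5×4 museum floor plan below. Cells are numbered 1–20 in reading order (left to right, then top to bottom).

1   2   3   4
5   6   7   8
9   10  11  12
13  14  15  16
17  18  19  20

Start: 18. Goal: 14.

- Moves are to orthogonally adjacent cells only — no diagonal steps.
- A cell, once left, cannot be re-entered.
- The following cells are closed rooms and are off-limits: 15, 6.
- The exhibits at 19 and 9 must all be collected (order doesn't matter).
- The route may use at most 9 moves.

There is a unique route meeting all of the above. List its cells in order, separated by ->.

18 -> 19 -> 20 -> 16 -> 12 -> 11 -> 10 -> 9 -> 13 -> 14

The 9-move cap with required stops at 19, 9 leaves no slack for detours.
Route from 18: 2× right (reaching 20), 2× up (reaching 12), 3× left (reaching 9), down to 13, right to 14 — 9 moves in all.
Check: all required cells visited; 9 ≤ 9 moves.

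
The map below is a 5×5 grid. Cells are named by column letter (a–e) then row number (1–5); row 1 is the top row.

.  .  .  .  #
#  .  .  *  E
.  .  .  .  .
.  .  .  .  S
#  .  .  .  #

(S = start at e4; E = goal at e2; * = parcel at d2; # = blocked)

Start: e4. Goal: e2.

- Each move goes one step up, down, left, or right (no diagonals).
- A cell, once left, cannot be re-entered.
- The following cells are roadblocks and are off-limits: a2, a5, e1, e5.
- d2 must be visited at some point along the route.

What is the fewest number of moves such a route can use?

4

Any route passes through d2 somewhere between e4 and e2. Summing Manhattan distances along the two legs (e4 → d2 → e2) gives a lower bound of 3 + 1 = 4 moves.
A route of 4 moves achieves this: e4 → e3 → d3 → d2 → e2.
Since 4 matches the lower bound, it is optimal.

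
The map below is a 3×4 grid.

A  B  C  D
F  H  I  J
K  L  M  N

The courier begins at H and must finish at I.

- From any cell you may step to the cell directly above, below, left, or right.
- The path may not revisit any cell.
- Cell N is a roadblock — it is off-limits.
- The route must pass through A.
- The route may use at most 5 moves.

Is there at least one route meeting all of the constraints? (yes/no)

One route that works: H → F → A → B → C → I.

yes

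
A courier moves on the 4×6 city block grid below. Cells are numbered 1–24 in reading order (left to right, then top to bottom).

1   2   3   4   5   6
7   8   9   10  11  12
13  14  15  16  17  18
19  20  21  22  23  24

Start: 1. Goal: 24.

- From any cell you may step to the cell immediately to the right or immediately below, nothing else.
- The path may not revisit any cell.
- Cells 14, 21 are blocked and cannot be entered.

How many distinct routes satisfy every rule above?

37

A right/down-only route from 1 to 24 makes exactly 3 down-moves and 5 right-moves in some order.
With no other constraints that would be C(8,3) = 56 routes.
Subtract routes through each blocked cell (inclusion–exclusion for overlaps): − through 14: 15 − through 21: 10 + through 14&21: 6 → 37.
That gives 37 routes.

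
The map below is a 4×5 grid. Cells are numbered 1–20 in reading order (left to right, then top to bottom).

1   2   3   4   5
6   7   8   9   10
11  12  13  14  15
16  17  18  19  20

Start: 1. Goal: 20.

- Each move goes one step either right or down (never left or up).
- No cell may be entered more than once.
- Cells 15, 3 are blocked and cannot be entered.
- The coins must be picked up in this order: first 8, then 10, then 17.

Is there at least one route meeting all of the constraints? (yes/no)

no

17 lies to the left of 10, so going from 10 to 17 would need a leftward move — but moves only go right/down, so 10 cannot be visited before 17.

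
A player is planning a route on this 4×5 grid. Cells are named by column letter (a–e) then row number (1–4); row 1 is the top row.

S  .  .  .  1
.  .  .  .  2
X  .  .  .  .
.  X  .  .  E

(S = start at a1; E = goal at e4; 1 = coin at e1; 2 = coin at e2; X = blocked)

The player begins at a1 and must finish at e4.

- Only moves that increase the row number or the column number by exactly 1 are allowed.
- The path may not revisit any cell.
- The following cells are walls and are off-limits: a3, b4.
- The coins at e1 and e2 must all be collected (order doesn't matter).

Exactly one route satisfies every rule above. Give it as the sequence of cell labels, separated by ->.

a1 -> b1 -> c1 -> d1 -> e1 -> e2 -> e3 -> e4

Moves only go right or down, so the column and row indices never decrease.
Route from a1: right 4 to e1, down 3 to e4 — 7 moves in all.
Check: all required cells visited.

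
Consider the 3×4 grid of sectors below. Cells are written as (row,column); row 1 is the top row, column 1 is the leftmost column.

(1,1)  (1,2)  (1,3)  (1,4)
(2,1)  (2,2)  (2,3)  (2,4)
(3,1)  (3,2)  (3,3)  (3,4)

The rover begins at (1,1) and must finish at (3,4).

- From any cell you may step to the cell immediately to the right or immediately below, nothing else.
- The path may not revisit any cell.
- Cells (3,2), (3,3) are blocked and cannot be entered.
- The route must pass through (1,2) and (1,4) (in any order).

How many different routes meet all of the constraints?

A right/down-only route from (1,1) to (3,4) makes exactly 2 down-moves and 3 right-moves in some order.
With no other constraints that would be C(5,2) = 10 routes.
A monotone route can only reach the required cells in the order (1,2), (1,4), so split there and multiply the segment counts (each segment already excludes blocked cells): (1,1)→(1,2): 1; (1,2)→(1,4): 1; (1,4)→(3,4): 1; product = 1.
That gives 1 route.

1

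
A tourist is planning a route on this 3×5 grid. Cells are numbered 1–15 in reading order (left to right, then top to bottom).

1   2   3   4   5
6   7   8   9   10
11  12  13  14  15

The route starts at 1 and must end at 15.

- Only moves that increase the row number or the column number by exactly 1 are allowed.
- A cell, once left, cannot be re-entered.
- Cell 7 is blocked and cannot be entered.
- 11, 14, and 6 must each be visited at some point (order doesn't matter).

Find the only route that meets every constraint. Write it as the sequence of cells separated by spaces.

Moves only go right or down, so the column and row indices never decrease.
Route from 1: down 2 to 11, right 4 to 15 — 6 moves in all.
Check: all required cells visited.

1 6 11 12 13 14 15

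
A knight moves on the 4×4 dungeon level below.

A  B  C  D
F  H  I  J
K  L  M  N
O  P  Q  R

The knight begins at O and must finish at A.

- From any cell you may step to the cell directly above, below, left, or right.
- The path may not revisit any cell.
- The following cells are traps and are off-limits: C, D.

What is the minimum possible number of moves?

3

The Manhattan distance from O to A is |4−1| + |1−1| = 3, so at least 3 moves are needed.
A route of 3 moves achieves this: O → K → F → A.
Since 3 matches the lower bound, it is optimal.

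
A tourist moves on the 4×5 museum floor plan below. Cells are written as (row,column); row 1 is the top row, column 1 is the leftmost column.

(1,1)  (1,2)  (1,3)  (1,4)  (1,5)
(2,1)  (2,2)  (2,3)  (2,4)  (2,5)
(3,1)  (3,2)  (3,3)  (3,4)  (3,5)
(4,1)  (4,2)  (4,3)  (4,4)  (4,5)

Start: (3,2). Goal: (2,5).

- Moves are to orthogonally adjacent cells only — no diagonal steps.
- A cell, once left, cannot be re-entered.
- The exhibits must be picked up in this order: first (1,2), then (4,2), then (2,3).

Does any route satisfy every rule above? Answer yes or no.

yes

One route that works: (3,2) → (2,2) → (1,2) → (1,1) → (2,1) → (3,1) → (4,1) → (4,2) → (4,3) → (3,3) → (2,3) → (2,4) → (2,5).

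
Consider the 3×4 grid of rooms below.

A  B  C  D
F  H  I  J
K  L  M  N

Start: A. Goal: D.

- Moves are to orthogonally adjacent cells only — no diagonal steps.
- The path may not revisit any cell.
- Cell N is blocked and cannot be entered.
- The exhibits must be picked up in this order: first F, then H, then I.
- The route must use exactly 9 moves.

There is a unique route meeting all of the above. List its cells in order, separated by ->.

The waypoints must appear in the order F, H, I, with no cell reused.
Route from A: down 2 to K, right 1 to L, up 2 to B, right 1 to C, down 1 to I, right 1 to J, up 1 to D — 9 moves in all.
Check: order respected (F at step 1, H at step 4, I at step 7); 9 moves as required.

A -> F -> K -> L -> H -> B -> C -> I -> J -> D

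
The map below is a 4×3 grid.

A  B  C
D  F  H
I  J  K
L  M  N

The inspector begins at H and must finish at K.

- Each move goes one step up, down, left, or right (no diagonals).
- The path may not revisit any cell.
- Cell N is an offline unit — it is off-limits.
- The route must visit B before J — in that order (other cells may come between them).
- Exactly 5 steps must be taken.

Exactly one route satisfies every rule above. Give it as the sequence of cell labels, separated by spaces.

The waypoints must appear in the order B, J, with no cell reused.
Route from H: up 1 to C, left 1 to B, down 2 to J, right 1 to K — 5 moves in all.
Check: order respected (B at step 2, J at step 4); 5 moves as required.

H C B F J K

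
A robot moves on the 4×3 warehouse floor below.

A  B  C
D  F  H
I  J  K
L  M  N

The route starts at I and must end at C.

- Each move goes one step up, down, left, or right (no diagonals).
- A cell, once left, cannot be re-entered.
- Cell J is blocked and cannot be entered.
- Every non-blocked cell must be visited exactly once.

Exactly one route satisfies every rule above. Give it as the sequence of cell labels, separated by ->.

Need to visit all 11 open cells exactly once, starting at I and ending at C.
Cell L has only two open neighbours (I and M), so the path must pass straight through it: one of those is the cell it's entered from and the other is where it exits.
Route from I: down to L, 2× right (reaching N), 2× up (reaching H), 2× left (reaching D), up to A, 2× right (reaching C) — 10 moves in all.
Check: all 11 open cells covered.

I -> L -> M -> N -> K -> H -> F -> D -> A -> B -> C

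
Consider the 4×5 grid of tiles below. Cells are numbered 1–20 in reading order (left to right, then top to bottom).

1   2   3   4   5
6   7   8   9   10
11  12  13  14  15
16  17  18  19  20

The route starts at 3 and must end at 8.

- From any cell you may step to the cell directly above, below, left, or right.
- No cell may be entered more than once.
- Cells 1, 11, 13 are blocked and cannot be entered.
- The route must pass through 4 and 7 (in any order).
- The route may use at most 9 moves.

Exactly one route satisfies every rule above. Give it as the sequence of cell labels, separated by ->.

The 9-move cap with required stops at 4, 7 leaves no slack for detours.
Route from 3: right 1 to 4, down 3 to 19, left 2 to 17, up 2 to 7, right 1 to 8 — 9 moves in all.
Check: all required cells visited; 9 ≤ 9 moves.

3 -> 4 -> 9 -> 14 -> 19 -> 18 -> 17 -> 12 -> 7 -> 8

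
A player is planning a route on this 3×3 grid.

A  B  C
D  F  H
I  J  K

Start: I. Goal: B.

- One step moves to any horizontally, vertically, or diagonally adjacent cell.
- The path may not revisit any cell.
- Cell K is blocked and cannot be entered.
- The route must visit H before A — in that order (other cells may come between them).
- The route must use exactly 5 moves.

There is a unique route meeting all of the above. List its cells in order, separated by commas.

The waypoints must appear in the order H, A, with no cell reused.
Route from I: right to J, up-right to H, left to F, up-left to A, right to B — 5 moves in all.
Check: order respected (H at step 2, A at step 4); 5 moves as required.

I, J, H, F, A, B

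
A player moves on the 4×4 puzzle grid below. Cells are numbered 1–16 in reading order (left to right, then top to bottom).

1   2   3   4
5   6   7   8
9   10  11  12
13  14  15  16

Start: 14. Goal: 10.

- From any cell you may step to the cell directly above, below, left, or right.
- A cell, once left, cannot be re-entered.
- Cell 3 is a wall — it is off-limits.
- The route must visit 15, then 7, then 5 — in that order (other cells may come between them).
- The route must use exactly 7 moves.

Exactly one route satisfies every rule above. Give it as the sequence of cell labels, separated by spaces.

14 15 11 7 6 5 9 10

The waypoints must appear in the order 15, 7, 5, with no cell reused.
Route from 14: right to 15, 2× up (reaching 7), 2× left (reaching 5), down to 9, right to 10 — 7 moves in all.
Check: order respected (15 at step 1, 7 at step 3, 5 at step 5); 7 moves as required.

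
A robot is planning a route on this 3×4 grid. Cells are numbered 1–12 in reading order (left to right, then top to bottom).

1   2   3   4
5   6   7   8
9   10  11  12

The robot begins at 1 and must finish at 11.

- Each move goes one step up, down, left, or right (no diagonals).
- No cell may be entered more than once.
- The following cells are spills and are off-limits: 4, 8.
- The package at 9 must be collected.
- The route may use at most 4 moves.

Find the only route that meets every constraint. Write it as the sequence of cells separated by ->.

1 -> 5 -> 9 -> 10 -> 11

The 4-move cap with required stops at 9 leaves no slack for detours.
Route from 1: down 2 to 9, right 2 to 11 — 4 moves in all.
Check: all required cells visited; 4 ≤ 4 moves.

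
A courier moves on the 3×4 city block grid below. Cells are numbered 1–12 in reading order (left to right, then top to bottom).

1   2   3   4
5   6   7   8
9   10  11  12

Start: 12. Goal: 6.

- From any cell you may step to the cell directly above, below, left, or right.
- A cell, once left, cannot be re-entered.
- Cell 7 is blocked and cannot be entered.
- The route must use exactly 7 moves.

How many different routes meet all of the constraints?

Need simple routes of exactly 7 moves from 12 to 6 (Manhattan distance 3, so 2 moves are spent on a detour and 2 undoing it).
Enumerating: 12 8 4 3 2 1 5 6 | 12 11 10 9 5 1 2 6.
That gives 2 routes.

2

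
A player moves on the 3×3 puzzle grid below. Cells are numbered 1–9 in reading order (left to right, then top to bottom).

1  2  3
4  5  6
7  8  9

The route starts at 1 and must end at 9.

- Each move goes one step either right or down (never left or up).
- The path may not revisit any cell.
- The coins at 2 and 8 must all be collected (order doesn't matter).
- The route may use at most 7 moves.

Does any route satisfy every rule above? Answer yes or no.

One route that works: 1 → 2 → 5 → 8 → 9.

yes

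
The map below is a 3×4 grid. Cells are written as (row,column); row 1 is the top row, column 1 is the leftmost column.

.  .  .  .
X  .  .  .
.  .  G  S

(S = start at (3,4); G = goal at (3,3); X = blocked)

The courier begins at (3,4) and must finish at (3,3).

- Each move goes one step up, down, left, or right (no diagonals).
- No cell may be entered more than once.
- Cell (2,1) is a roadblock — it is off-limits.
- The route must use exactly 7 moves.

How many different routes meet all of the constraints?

Need simple routes of exactly 7 moves from (3,4) to (3,3) (Manhattan distance 1, so 3 moves are spent on a detour and 3 undoing it).
Enumerating: (3,4) (2,4) (1,4) (1,3) (2,3) (2,2) (3,2) (3,3) | (3,4) (2,4) (1,4) (1,3) (1,2) (2,2) (3,2) (3,3) | (3,4) (2,4) (1,4) (1,3) (1,2) (2,2) (2,3) (3,3) | (3,4) (2,4) (2,3) (1,3) (1,2) (2,2) (3,2) (3,3).
That gives 4 routes.

4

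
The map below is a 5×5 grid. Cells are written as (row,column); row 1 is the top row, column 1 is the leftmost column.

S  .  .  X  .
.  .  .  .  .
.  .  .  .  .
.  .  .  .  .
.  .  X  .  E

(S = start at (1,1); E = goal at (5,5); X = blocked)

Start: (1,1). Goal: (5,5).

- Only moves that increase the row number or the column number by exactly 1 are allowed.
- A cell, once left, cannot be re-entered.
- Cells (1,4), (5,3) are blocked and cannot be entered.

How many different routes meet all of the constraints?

50

A right/down-only route from (1,1) to (5,5) makes exactly 4 down-moves and 4 right-moves in some order.
With no other constraints that would be C(8,4) = 70 routes.
Subtract routes through each blocked cell (inclusion–exclusion for overlaps): − through (1,4): 5 − through (5,3): 15 → 50.
That gives 50 routes.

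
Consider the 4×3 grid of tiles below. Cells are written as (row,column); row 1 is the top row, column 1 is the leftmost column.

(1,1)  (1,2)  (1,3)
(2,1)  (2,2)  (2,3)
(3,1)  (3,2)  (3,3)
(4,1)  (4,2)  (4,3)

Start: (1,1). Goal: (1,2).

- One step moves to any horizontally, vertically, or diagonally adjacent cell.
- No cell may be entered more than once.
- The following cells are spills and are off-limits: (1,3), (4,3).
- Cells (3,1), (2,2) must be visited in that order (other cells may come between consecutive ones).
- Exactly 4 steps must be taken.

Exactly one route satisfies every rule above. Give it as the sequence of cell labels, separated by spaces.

(1,1) (2,1) (3,1) (2,2) (1,2)

The waypoints must appear in the order (3,1), (2,2), with no cell reused.
Route from (1,1): 2× down (reaching (3,1)), up-right to (2,2), up to (1,2) — 4 moves in all.
Check: order respected ((3,1) at step 2, (2,2) at step 3); 4 moves as required.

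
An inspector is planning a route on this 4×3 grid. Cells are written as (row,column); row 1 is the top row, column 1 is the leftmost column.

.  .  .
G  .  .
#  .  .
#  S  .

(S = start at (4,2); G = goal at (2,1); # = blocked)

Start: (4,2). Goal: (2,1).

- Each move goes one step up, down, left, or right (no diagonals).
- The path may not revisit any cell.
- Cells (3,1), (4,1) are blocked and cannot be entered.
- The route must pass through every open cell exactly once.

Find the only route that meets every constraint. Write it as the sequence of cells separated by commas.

(4,2), (4,3), (3,3), (3,2), (2,2), (2,3), (1,3), (1,2), (1,1), (2,1)

Need to visit all 10 open cells exactly once, starting at (4,2) and ending at (2,1).
Cell (1,1) has only two open neighbours ((2,1) and (1,2)), so the path must pass straight through it: one of those is the cell it's entered from and the other is where it exits.
Route from (4,2): right 1 to (4,3), up 1 to (3,3), left 1 to (3,2), up 1 to (2,2), right 1 to (2,3), up 1 to (1,3), left 2 to (1,1), down 1 to (2,1) — 9 moves in all.
Check: all 10 open cells covered.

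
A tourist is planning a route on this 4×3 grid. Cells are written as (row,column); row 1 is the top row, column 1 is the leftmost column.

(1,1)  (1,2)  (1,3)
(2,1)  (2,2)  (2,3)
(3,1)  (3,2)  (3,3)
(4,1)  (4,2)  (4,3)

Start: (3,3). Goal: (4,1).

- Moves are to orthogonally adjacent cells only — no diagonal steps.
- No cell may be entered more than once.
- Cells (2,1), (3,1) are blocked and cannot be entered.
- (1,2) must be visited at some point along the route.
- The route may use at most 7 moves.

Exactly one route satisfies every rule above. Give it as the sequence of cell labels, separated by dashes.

(3,3) - (2,3) - (1,3) - (1,2) - (2,2) - (3,2) - (4,2) - (4,1)

The 7-move cap with required stops at (1,2) leaves no slack for detours.
Route from (3,3): up 2 to (1,3), left 1 to (1,2), down 3 to (4,2), left 1 to (4,1) — 7 moves in all.
Check: all required cells visited; 7 ≤ 7 moves.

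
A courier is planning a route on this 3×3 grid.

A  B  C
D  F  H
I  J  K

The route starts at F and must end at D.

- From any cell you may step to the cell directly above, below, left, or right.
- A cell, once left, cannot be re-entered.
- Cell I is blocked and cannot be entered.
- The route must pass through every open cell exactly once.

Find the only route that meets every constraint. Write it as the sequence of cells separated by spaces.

Need to visit all 8 open cells exactly once, starting at F and ending at D.
Route from F: down 1 to J, right 1 to K, up 2 to C, left 2 to A, down 1 to D — 7 moves in all.
Check: all 8 open cells covered.

F J K H C B A D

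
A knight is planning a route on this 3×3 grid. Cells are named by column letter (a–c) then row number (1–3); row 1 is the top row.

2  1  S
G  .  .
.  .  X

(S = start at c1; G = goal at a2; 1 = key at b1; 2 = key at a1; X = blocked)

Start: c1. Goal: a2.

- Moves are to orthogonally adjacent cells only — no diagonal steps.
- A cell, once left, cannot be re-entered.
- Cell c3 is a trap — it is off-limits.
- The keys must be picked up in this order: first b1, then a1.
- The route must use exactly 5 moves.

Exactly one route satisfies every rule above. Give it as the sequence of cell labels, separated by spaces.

The waypoints must appear in the order b1, a1, with no cell reused.
Route from c1: down 1 to c2, left 1 to b2, up 1 to b1, left 1 to a1, down 1 to a2 — 5 moves in all.
Check: order respected (1 at step 3, 2 at step 4); 5 moves as required.

c1 c2 b2 b1 a1 a2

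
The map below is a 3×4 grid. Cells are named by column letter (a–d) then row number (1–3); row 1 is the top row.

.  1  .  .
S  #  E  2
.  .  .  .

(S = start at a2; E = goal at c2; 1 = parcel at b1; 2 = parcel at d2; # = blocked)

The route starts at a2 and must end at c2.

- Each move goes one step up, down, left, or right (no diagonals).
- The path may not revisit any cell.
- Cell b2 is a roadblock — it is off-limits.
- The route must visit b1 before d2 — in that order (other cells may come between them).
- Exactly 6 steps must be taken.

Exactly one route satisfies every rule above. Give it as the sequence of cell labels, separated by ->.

The waypoints must appear in the order b1, d2, with no cell reused.
Route from a2: up 1 to a1, right 3 to d1, down 1 to d2, left 1 to c2 — 6 moves in all.
Check: order respected (1 at step 2, 2 at step 5); 6 moves as required.

a2 -> a1 -> b1 -> c1 -> d1 -> d2 -> c2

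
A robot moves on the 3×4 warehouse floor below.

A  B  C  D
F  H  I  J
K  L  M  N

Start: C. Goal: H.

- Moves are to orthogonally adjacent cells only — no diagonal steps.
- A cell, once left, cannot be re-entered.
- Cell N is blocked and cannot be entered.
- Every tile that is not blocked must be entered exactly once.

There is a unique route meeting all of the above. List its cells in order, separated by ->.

Need to visit all 11 open cells exactly once, starting at C and ending at H.
Cell A has only two open neighbours (F and B), so the path must pass straight through it: one of those is the cell it's entered from and the other is where it exits.
Route from C: right to D, down to J, left to I, down to M, 2× left (reaching K), 2× up (reaching A), right to B, down to H — 10 moves in all.
Check: all 11 open cells covered.

C -> D -> J -> I -> M -> L -> K -> F -> A -> B -> H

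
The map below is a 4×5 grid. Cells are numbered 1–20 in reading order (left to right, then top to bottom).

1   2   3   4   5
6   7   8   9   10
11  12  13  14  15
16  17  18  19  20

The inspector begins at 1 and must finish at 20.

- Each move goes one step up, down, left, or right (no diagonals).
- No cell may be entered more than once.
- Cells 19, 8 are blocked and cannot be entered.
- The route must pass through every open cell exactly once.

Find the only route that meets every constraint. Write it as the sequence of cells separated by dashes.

Need to visit all 18 open cells exactly once, starting at 1 and ending at 20.
Cell 16 has only two open neighbours (11 and 17), so the path must pass straight through it: one of those is the cell it's entered from and the other is where it exits.
Route from 1: down 3 to 16, right 2 to 18, up 1 to 13, left 1 to 12, up 2 to 2, right 3 to 5, down 1 to 10, left 1 to 9, down 1 to 14, right 1 to 15, down 1 to 20 — 17 moves in all.
Check: all 18 open cells covered.

1 - 6 - 11 - 16 - 17 - 18 - 13 - 12 - 7 - 2 - 3 - 4 - 5 - 10 - 9 - 14 - 15 - 20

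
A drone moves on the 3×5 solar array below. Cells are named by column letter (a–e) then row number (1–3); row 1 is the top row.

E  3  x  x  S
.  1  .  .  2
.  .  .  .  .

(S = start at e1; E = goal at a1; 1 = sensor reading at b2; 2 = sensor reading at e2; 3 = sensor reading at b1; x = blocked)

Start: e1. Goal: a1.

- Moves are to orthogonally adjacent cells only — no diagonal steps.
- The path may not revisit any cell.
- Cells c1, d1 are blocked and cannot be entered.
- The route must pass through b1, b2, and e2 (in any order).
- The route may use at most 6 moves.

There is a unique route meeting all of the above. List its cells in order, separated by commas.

e1, e2, d2, c2, b2, b1, a1

The 6-move cap with required stops at b1, b2, e2 leaves no slack for detours.
Route from e1: down 1 to e2, left 3 to b2, up 1 to b1, left 1 to a1 — 6 moves in all.
Check: all required cells visited; 6 ≤ 6 moves.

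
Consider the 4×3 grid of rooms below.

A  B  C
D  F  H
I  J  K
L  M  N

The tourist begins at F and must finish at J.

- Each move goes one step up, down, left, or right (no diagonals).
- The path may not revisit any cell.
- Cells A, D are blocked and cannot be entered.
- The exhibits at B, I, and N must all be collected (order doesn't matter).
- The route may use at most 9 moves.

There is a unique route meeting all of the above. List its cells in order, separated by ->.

The budget equals the shortest possible length, so every move has to be on a shortest route through the required cells.
Route from F: up 1 to B, right 1 to C, down 3 to N, left 2 to L, up 1 to I, right 1 to J — 9 moves in all.
Check: all required cells visited; 9 ≤ 9 moves.

F -> B -> C -> H -> K -> N -> M -> L -> I -> J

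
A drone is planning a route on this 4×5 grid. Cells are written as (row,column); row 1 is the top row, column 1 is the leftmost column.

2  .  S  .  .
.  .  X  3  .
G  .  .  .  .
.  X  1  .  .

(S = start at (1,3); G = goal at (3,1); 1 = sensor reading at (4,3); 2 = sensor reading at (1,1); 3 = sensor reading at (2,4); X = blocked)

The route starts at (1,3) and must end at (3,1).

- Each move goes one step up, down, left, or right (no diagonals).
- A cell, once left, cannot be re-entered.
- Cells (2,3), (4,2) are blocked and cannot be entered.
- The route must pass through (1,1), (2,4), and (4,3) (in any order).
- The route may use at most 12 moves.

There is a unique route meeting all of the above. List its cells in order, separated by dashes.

(1,3) - (1,4) - (2,4) - (3,4) - (4,4) - (4,3) - (3,3) - (3,2) - (2,2) - (1,2) - (1,1) - (2,1) - (3,1)

Any route must reach (1,1), (2,4), and (4,3) and still end at (3,1) within 12 moves, so the order of the required stops is forced.
Route from (1,3): right to (1,4), 3× down (reaching (4,4)), left to (4,3), up to (3,3), left to (3,2), 2× up (reaching (1,2)), left to (1,1), 2× down (reaching (3,1)) — 12 moves in all.
Check: all required cells visited; 12 ≤ 12 moves.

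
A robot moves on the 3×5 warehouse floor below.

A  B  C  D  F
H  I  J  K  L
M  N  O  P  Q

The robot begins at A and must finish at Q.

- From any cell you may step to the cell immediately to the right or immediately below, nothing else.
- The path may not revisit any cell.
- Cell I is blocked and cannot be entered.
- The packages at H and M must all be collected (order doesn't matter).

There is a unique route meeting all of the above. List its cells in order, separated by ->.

A -> H -> M -> N -> O -> P -> Q

Moves only go right or down, so the column and row indices never decrease.
Route from A: 2× down (reaching M), 4× right (reaching Q) — 6 moves in all.
Check: all required cells visited.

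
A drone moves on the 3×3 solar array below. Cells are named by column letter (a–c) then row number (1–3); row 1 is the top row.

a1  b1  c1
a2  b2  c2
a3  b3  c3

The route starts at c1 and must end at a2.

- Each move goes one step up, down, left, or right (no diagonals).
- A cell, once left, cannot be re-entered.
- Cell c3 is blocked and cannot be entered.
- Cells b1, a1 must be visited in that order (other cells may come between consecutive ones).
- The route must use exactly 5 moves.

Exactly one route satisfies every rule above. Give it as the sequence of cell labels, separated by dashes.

The waypoints must appear in the order b1, a1, with no cell reused.
Route from c1: down 1 to c2, left 1 to b2, up 1 to b1, left 1 to a1, down 1 to a2 — 5 moves in all.
Check: order respected (b1 at step 3, a1 at step 4); 5 moves as required.

c1 - c2 - b2 - b1 - a1 - a2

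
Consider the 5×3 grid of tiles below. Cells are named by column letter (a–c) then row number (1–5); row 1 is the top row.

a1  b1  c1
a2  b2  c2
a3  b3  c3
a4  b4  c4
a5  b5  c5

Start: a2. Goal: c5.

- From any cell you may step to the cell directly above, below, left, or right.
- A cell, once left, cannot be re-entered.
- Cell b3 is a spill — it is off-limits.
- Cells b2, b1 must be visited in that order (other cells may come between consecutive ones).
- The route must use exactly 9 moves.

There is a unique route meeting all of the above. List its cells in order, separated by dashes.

a2 - b2 - b1 - c1 - c2 - c3 - c4 - b4 - b5 - c5

The waypoints must appear in the order b2, b1, with no cell reused.
Route from a2: right 1 to b2, up 1 to b1, right 1 to c1, down 3 to c4, left 1 to b4, down 1 to b5, right 1 to c5 — 9 moves in all.
Check: order respected (b2 at step 1, b1 at step 2); 9 moves as required.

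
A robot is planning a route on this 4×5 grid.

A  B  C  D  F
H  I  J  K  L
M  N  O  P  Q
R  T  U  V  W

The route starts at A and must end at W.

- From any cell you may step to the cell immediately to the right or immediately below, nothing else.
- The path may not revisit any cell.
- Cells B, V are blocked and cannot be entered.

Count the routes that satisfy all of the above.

A right/down-only route from A to W makes exactly 3 down-moves and 4 right-moves in some order.
With no other constraints that would be C(7,3) = 35 routes.
Subtract routes through each blocked cell (inclusion–exclusion for overlaps): − through B: 20 − through V: 20 + through B&V: 10 → 5.
That gives 5 routes.

5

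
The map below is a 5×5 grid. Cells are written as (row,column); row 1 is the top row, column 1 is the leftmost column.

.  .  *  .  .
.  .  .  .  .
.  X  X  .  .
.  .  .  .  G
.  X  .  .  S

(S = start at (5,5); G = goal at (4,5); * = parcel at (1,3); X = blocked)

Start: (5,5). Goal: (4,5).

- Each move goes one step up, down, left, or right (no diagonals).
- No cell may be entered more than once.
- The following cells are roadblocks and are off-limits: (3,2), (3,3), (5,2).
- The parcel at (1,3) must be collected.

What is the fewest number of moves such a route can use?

Any route passes through (1,3) somewhere between (5,5) and (4,5). Summing Manhattan distances along the two legs ((5,5) → (1,3) → (4,5)) gives a lower bound of 6 + 5 = 11 moves.
A route of 11 moves achieves this: (5,5) → (5,4) → (4,4) → (3,4) → (2,4) → (2,3) → (1,3) → (1,4) → (1,5) → (2,5) → (3,5) → (4,5).
Since 11 matches the lower bound, it is optimal.

11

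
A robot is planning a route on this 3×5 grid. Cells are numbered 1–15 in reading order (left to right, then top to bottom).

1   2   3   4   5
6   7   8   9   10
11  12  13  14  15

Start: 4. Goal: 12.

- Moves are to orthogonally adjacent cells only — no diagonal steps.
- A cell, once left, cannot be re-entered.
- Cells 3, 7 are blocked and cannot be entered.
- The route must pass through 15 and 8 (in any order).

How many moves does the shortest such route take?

Any route passes through 15 and 8 in some order between 4 and 12. Summing Manhattan distances along each leg and taking the cheapest ordering (4 → 15 → 8 → 12) gives a lower bound of 3 + 3 + 2 = 8 moves.
A route of 8 moves achieves this: 4 → 5 → 10 → 15 → 14 → 9 → 8 → 13 → 12.
Since 8 matches the lower bound, it is optimal.

8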